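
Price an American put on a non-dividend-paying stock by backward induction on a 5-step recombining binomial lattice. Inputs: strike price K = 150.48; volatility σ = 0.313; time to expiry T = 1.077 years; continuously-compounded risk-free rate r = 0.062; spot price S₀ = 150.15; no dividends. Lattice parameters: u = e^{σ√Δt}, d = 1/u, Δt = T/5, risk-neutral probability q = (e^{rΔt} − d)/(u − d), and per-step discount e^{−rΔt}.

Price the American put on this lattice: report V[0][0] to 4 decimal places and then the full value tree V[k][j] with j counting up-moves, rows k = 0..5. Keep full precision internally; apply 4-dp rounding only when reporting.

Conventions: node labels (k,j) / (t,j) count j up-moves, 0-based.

Δt=0.21540, u=1.15635, d=0.86479, q=0.50986, disc=e^(-rΔt)=0.98673
k=5 terminal: V=max(K-S,0) → 77.8557 53.3710 20.6316 0.0000 0.0000 0.0000
k=4: j=0 S=83.9790 intr=66.5010 cont=64.5048 V=66.5010[EX]; j=1 S=112.2918 intr=38.1882 cont=36.1920 V=38.1882[EX]; j=2 S=150.1500 intr=0.3300 cont=9.9782 V=9.9782[hold]; j=3 S=200.7718 intr=0.0000 cont=0.0000 V=0.0000[hold]; j=4 S=268.4603 intr=0.0000 cont=0.0000 V=0.0000[hold]
k=3: j=0 S=97.1090 intr=53.3710 cont=51.3748 V=53.3710[EX]; j=1 S=129.8484 intr=20.6316 cont=23.4893 V=23.4893[hold]; j=2 S=173.6257 intr=0.0000 cont=4.8259 V=4.8259[hold]; j=3 S=232.1621 intr=0.0000 cont=0.0000 V=0.0000[hold]
k=2: j=0 S=112.2918 intr=38.1882 cont=37.6297 V=38.1882[EX]; j=1 S=150.1500 intr=0.3300 cont=13.7882 V=13.7882[hold]; j=2 S=200.7718 intr=0.0000 cont=2.3340 V=2.3340[hold]
k=1: j=0 S=129.8484 intr=20.6316 cont=25.4061 V=25.4061[hold]; j=1 S=173.6257 intr=0.0000 cont=7.8427 V=7.8427[hold]
k=0: j=0 S=150.1500 intr=0.3300 cont=16.2330 V=16.2330[hold]

price = 16.2330
tree:
16.2330
25.4061 7.8427
38.1882 13.7882 2.3340
53.3710 23.4893 4.8259 0.0000
66.5010 38.1882 9.9782 0.0000 0.0000
77.8557 53.3710 20.6316 0.0000 0.0000 0.0000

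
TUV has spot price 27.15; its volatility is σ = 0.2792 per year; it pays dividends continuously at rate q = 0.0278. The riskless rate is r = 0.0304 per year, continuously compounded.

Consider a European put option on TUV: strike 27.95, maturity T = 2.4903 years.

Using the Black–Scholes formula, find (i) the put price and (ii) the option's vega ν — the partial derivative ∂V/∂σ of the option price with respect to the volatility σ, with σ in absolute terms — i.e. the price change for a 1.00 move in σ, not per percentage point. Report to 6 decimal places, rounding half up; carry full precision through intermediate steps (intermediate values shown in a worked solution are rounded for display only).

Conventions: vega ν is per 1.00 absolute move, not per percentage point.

σ√T = 0.2792·√2.4903 = 0.440597
d₁ = (ln(S/K) + (r−q+σ²/2)T) / (σ√T) = (ln(27.15/27.95) + (0.0304−0.0278+0.2792²/2)·2.4903) / 0.440597 = (-0.029040 + 0.103538) / 0.440597 = 0.169083
d₂ = d₁ − σ√T = 0.169083 − 0.440597 = -0.271514
e^{−rT} = 0.927090
e^{−qT} = 0.933112
N(−d₁) = 0.432866,  N(−d₂) = 0.607002
Put price V = K·e^{−rT}·N(−d₂) − S·e^{−qT}·N(−d₁) = 15.728730 − 10.966213 = 4.762517
φ(d₁) = (1/√(2π))·e^{−d₁²/2} = 0.393280
ν = S·e^{−qT}·φ(d₁)·√T = 15.722853

price = 4.762517
ν = 15.722853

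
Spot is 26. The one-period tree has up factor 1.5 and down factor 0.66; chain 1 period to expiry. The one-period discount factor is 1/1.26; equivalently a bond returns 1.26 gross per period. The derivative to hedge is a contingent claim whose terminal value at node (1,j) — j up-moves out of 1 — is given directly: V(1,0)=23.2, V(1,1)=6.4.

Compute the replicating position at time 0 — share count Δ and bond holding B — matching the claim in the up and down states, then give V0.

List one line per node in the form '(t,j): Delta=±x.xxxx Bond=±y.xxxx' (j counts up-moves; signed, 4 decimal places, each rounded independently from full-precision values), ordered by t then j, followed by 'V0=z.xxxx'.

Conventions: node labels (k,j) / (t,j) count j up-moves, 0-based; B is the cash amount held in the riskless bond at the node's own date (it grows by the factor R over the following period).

The replicating-portfolio and risk-neutral prices coincide; use p* = (1.26−0.66)/(1.5−0.66) = 0.7143 for the latter.
Payoffs at expiry: V(1,0)=23.2000, V(1,1)=6.4000
Node (0,0) S=26.0000: V=(p*·6.4000+(1−p*)·23.2000)/1.26=8.8889; Δ=(6.4000−23.2000)/(39.0000−17.1600)=-0.7692; B=V−Δ·S=28.8889
As a check, the time-0 holding Δ(0,0)·S0 + B(0,0) comes to 8.8889 — exactly V0.

(0,0): Delta=-0.7692 Bond=28.8889
V0=8.8889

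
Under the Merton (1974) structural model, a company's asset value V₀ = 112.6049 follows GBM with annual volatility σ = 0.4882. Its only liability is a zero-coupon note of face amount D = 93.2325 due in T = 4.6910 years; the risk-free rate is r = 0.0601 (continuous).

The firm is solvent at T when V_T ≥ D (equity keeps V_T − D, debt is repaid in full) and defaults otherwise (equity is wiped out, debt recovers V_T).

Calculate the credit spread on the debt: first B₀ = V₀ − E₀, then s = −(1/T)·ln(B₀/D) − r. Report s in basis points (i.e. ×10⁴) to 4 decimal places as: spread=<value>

spread=667.9370

Apply the equity-as-call identities (strike 93.2325, horizon 4.6910 years):
d₁ = [ln(V₀/D) + (r + σ²/2)T] / (σ√T)
   = [ln(112.6049/93.2325) + (0.0601 + 0.5·0.4882²)·4.6910] / (0.4882·√4.6910)
   = [0.188789 + 0.840954] / 1.057379 = 0.973864
d₂ = d₁ − σ√T = 0.973864 − 1.057379 = -0.083515
N(d₁) = 0.834938,  N(d₂) = 0.466721,  e^(−rT) = 0.754327
E₀ = V₀·N(d₁) − D·e^(−rT)·N(d₂)
   = 112.6049·0.834938 − 93.2325·0.754327·0.466721 = 61.194627
B₀ = V₀ − E₀ = 112.6049 − 61.194627 = 51.410273
spread = −(1/T)·ln(B₀/D) − r = −(1/4.6910)·ln(51.410273/93.2325) − 0.0601 = 0.06679370
in basis points: 0.06679370 × 10⁴ = 667.9370 bp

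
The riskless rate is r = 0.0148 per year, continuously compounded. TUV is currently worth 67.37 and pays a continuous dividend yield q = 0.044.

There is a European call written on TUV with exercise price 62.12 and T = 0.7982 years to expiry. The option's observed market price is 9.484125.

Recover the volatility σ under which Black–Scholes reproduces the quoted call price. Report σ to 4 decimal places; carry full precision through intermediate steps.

sigma = 0.3349

At σ = 0.3349 the Black–Scholes value reproduces the quote:
σ√T = 0.3349·√0.7982 = 0.299206
d₁ = (ln(S/K) + (r−q+σ²/2)T) / (σ√T) = (ln(67.37/62.12) + (0.0148−0.044+0.3349²/2)·0.7982) / 0.299206 = (0.081132 + 0.021455) / 0.299206 = 0.342862
d₂ = d₁ − σ√T = 0.342862 − 0.299206 = 0.043656
e^{−rT} = 0.988256
e^{−qT} = 0.965489
N(d₁) = 0.634149,  N(d₂) = 0.517411
V = S·e^{−qT}·N(d₁) − K·e^{−rT}·N(d₂) = 41.248208 − 31.764083 = 9.484125 (equal to the quote); since ∂V/∂σ > 0 for all σ, the implied volatility is unique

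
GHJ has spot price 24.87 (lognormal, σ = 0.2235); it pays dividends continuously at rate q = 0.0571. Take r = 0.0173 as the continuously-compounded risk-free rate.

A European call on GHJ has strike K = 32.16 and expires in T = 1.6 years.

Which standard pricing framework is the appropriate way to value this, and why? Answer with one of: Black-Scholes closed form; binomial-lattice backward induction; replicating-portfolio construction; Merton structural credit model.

framework: Black-Scholes closed form

Key observation: a European claim on GHJ (strike 32.16) — a lognormal (GBM) underlying with constant rate and volatility — has an exact closed-form value; no lattice or capital structure is involved.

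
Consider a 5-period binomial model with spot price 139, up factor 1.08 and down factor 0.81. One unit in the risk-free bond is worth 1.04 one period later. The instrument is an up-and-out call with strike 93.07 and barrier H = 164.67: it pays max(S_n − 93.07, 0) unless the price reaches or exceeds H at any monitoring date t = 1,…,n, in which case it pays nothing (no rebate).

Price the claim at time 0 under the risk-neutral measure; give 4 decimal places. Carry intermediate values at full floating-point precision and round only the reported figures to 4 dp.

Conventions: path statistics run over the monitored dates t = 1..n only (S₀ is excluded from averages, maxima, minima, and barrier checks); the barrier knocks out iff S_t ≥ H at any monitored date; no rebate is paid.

price = 13.7512

No-arbitrage gives p* = (R−d)/(u−d) = 0.8519: enumerate every path, weight its payoff by its p*-probability, and discount by R^5.
Enumerate all 2^5 = 32 price paths (U = up ×1.08, D = down ×0.81); each path with k up-moves has probability p*^k·(1−p*)^(5−k).
DDDDD: M=112.5900, payoff=0.0000, prob=0.000071
UDDDD: M=150.1200, payoff=0.0000, prob=0.000410
DUDDD: M=121.5972, payoff=0.0000, prob=0.000410
UUDDD: M=162.1296, payoff=0.0000, prob=0.002359
DDUDD: M=112.5900, payoff=0.0000, prob=0.000410
UDUDD: M=150.1200, payoff=0.0000, prob=0.002359
DUUDD: M=131.3250, payoff=0.0000, prob=0.002359
UUUDD: M=175.1000, payoff=0.0000, prob=0.013567
DDDUD: M=112.5900, payoff=0.0000, prob=0.000410
UDDUD: M=150.1200, payoff=0.0000, prob=0.002359
DUDUD: M=121.5972, payoff=0.0000, prob=0.002359
UUDUD: M=162.1296, payoff=21.8131, prob=0.013567
DDUUD: M=112.5900, payoff=0.0000, prob=0.002359
UDUUD: M=150.1200, payoff=21.8131, prob=0.013567
DUUUD: M=141.8310, payoff=21.8131, prob=0.013567
UUUUD: M=189.1080, payoff=0.0000, prob=0.078010
DDDDU: M=112.5900, payoff=0.0000, prob=0.000410
UDDDU: M=150.1200, payoff=0.0000, prob=0.002359
DUDDU: M=121.5972, payoff=0.0000, prob=0.002359
UUDDU: M=162.1296, payoff=21.8131, prob=0.013567
DDUDU: M=112.5900, payoff=0.0000, prob=0.002359
UDUDU: M=150.1200, payoff=21.8131, prob=0.013567
DUUDU: M=131.3250, payoff=21.8131, prob=0.013567
UUUDU: M=175.1000, payoff=0.0000, prob=0.078010
DDDUU: M=112.5900, payoff=0.0000, prob=0.002359
UDDUU: M=150.1200, payoff=21.8131, prob=0.013567
DUDUU: M=121.5972, payoff=21.8131, prob=0.013567
UUDUU: M=162.1296, payoff=60.1075, prob=0.078010
DDUUU: M=114.8831, payoff=21.8131, prob=0.013567
UDUUU: M=153.1775, payoff=60.1075, prob=0.078010
DUUUU: M=153.1775, payoff=60.1075, prob=0.078010
UUUUU: M=204.2366, payoff=0.0000, prob=0.448560
Price = Σ prob·payoff / R^5 = 16.730468 / 1.216653 = 13.7512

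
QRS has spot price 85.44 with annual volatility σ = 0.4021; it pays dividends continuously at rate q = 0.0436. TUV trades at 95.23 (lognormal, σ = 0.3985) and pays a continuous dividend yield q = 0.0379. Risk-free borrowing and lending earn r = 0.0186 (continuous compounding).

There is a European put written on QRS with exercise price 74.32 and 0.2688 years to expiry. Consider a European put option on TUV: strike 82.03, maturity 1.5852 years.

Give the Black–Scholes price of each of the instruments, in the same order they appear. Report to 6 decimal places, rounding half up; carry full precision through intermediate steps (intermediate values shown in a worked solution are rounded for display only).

price(QRS put K=74.32) = 2.609221
price(TUV put K=82.03) = 12.210841

[QRS put K=74.32]
σ√T = 0.4021·√0.2688 = 0.208472
d₁ = (ln(S/K) + (r−q+σ²/2)T) / (σ√T) = (ln(85.44/74.32) + (0.0186−0.0436+0.4021²/2)·0.2688) / 0.208472 = (0.139434 + 0.015010) / 0.208472 = 0.740840
d₂ = d₁ − σ√T = 0.740840 − 0.208472 = 0.532367
e^{−rT} = 0.995013
e^{−qT} = 0.988349
N(−d₁) = 0.229395,  N(−d₂) = 0.297236
price = K·e^{−rT}·N(−d₂) − S·e^{−qT}·N(−d₁) = 21.980399 − 19.371178 = 2.609221
[TUV put K=82.03]
σ√T = 0.3985·√1.5852 = 0.501730
d₁ = (ln(S/K) + (r−q+σ²/2)T) / (σ√T) = (ln(95.23/82.03) + (0.0186−0.0379+0.3985²/2)·1.5852) / 0.501730 = (0.149210 + 0.095272) / 0.501730 = 0.487278
d₂ = d₁ − σ√T = 0.487278 − 0.501730 = -0.014452
e^{−rT} = 0.970946
e^{−qT} = 0.941690
N(−d₁) = 0.313031,  N(−d₂) = 0.505765
price = K·e^{−rT}·N(−d₂) − S·e^{−qT}·N(−d₁) = 40.282529 − 28.071688 = 12.210841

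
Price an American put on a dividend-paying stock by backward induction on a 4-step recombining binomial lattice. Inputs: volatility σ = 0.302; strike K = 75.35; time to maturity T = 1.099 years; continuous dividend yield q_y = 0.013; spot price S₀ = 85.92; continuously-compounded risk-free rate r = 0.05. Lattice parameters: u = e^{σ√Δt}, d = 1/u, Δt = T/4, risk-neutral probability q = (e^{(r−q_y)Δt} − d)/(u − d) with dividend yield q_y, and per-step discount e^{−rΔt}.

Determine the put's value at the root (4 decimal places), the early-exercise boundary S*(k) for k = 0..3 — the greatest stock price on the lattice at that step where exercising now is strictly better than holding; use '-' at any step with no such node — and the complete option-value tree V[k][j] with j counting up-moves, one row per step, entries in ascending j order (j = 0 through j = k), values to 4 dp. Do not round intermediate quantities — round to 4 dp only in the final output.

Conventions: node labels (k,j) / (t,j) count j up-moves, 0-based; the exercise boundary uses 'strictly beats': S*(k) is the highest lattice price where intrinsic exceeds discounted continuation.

Δt=0.27475  u=1.17152  d=0.85360  q=0.49265  discount=0.98636
step 4 (expiry): payoffs max(K−S,0) = 29.7356 12.7466 0.0000 0.0000 0.0000
step 3: (k=3,j=0): S=53.4380, K−S=21.9120, hold=21.0745 ⇒ V=21.9120 exercise | (k=3,j=1): S=73.3409, K−S=2.0091, hold=6.3788 ⇒ V=6.3788 continue | (k=3,j=2): S=100.6566, K−S=0.0000, hold=0.0000 ⇒ V=0.0000 continue | (k=3,j=3): S=138.1460, K−S=0.0000, hold=0.0000 ⇒ V=0.0000 continue  boundary S*=53.4380
step 2: (k=2,j=0): S=62.6034, K−S=12.7466, hold=14.0650 ⇒ V=14.0650 continue | (k=2,j=1): S=85.9200, K−S=0.0000, hold=3.1921 ⇒ V=3.1921 continue | (k=2,j=2): S=117.9208, K−S=0.0000, hold=0.0000 ⇒ V=0.0000 continue  boundary S*=-
step 1: (k=1,j=0): S=73.3409, K−S=2.0091, hold=8.5897 ⇒ V=8.5897 continue | (k=1,j=1): S=100.6566, K−S=0.0000, hold=1.5974 ⇒ V=1.5974 continue  boundary S*=-
step 0: (k=0,j=0): S=85.9200, K−S=0.0000, hold=5.0748 ⇒ V=5.0748 continue  boundary S*=-

price = 5.0748
boundary = - - - 53.4380
tree:
5.0748
8.5897 1.5974
14.0650 3.1921 0.0000
21.9120 6.3788 0.0000 0.0000
29.7356 12.7466 0.0000 0.0000 0.0000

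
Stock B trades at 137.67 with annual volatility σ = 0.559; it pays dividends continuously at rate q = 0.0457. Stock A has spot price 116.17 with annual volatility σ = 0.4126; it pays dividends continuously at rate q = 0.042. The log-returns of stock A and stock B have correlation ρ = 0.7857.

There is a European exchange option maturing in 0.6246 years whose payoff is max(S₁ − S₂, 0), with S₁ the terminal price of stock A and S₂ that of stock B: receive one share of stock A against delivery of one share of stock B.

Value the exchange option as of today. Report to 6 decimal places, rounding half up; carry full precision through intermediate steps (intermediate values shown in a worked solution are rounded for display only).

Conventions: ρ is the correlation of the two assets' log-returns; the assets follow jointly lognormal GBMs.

exchange price = 5.558865

σ_eff = √(σ₁² + σ₂² − 2ρσ₁σ₂) = √(0.4126² + 0.559² − 2·0.7857·0.4126·0.559) = 0.346824
d₁ = (ln(S₁/S₂) + (q₂ − q₁ + σ_eff²/2)T) / (σ_eff√T) = (ln(116.17/137.67) + (0.0457 − 0.042 + 0.060143)·0.6246) / 0.274101 = -0.474017
d₂ = d₁ − σ_eff√T = -0.474017 − 0.274101 = -0.748118
N(d₁) = 0.317744,  N(d₂) = 0.227195
V = S₁·e^{−q₁T}·N(d₁) − S₂·e^{−q₂T}·N(d₂) = 35.956568 − 30.397702 = 5.558865
Key observation: r never enters — measured in units of stock B, the claim is a call on S₁/S₂ struck at 1, so only the dividend yields and σ_eff matter.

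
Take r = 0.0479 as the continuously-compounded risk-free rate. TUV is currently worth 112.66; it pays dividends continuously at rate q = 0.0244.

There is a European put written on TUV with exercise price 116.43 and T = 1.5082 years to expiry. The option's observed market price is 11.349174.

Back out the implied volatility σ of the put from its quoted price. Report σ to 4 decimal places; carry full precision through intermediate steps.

At σ = 0.2168 the Black–Scholes value reproduces the quote:
σ√T = 0.2168·√1.5082 = 0.266249
d₁ = (ln(S/K) + (r−q+σ²/2)T) / (σ√T) = (ln(112.66/116.43) + (0.0479−0.0244+0.2168²/2)·1.5082) / 0.266249 = (-0.032916 + 0.070887) / 0.266249 = 0.142615
d₂ = d₁ − σ√T = 0.142615 − 0.266249 = -0.123634
e^{−rT} = 0.930305
e^{−qT} = 0.963869
N(−d₁) = 0.443297,  N(−d₂) = 0.549197
V = K·e^{−rT}·N(−d₂) − S·e^{−qT}·N(−d₁) = 59.486550 − 48.137376 = 11.349174 (the observed quote) — the price is monotone increasing in volatility, hence this σ is the only solution

sigma = 0.2168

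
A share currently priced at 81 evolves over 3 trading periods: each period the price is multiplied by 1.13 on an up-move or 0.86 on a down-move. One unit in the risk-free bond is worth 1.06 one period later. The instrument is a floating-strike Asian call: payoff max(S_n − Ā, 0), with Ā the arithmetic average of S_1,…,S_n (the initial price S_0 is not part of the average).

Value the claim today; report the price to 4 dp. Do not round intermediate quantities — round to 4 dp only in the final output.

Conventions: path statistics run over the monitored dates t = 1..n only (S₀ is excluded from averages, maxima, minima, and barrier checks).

price = 5.9737

Risk-neutral up-probability p* = (R−d)/(u−d) = (1.06−0.86)/(1.13−0.86) = 0.7407; the claim prices as the p*-weighted sum of path payoffs discounted by R^3.
Enumerate all 2^3 = 8 price paths (U = up ×1.13, D = down ×0.86); each path with k up-moves has probability p*^k·(1−p*)^(3−k).
DDD: Ā=60.3627, payoff=0.0000, prob=0.017426
UDD: Ā=79.3138, payoff=0.0000, prob=0.049789
DUD: Ā=72.0238, payoff=0.0000, prob=0.049789
UUD: Ā=94.6359, payoff=0.0000, prob=0.142255
DDU: Ā=65.7544, payoff=1.9412, prob=0.049789
UDU: Ā=86.3982, payoff=2.5506, prob=0.142255
DUU: Ā=79.1082, payoff=9.8406, prob=0.142255
UUU: Ā=103.9445, payoff=12.9301, prob=0.406442
Price = Σ prob·payoff / R^3 = 7.114720 / 1.191016 = 5.9737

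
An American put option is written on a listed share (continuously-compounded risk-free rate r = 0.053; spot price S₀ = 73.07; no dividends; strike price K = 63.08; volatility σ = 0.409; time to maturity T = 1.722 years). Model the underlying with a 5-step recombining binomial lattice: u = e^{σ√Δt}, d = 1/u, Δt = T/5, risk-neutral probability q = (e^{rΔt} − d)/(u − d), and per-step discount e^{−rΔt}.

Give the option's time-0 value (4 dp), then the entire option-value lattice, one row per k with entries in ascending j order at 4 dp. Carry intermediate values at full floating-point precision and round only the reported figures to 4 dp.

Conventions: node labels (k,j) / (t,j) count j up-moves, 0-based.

Δt=0.34440  u=1.27128  d=0.78661  q=0.47829  discount=0.98191
step 5 (expiry): payoffs max(K−S,0) = 41.0744 27.5156 5.6025 0.0000 0.0000 0.0000
k=4: (k=4,j=0): S=27.9753, K−S=35.1047, hold=33.9637 ⇒ V=35.1047 exercise | (k=4,j=1): S=45.2123, K−S=17.8677, hold=16.7267 ⇒ V=17.8677 exercise | (k=4,j=2): S=73.0700, K−S=0.0000, hold=2.8700 ⇒ V=2.8700 continue | (k=4,j=3): S=118.0923, K−S=0.0000, hold=0.0000 ⇒ V=0.0000 continue | (k=4,j=4): S=190.8551, K−S=0.0000, hold=0.0000 ⇒ V=0.0000 continue
k=3: (k=3,j=0): S=35.5644, K−S=27.5156, hold=26.3746 ⇒ V=27.5156 exercise | (k=3,j=1): S=57.4775, K−S=5.6025, hold=10.5011 ⇒ V=10.5011 continue | (k=3,j=2): S=92.8924, K−S=0.0000, hold=1.4702 ⇒ V=1.4702 continue | (k=3,j=3): S=150.1283, K−S=0.0000, hold=0.0000 ⇒ V=0.0000 continue
k=2: (k=2,j=0): S=45.2123, K−S=17.8677, hold=19.0273 ⇒ V=19.0273 continue | (k=2,j=1): S=73.0700, K−S=0.0000, hold=6.0699 ⇒ V=6.0699 continue | (k=2,j=2): S=118.0923, K−S=0.0000, hold=0.7532 ⇒ V=0.7532 continue
k=1: (k=1,j=0): S=57.4775, K−S=5.6025, hold=12.5979 ⇒ V=12.5979 continue | (k=1,j=1): S=92.8924, K−S=0.0000, hold=3.4632 ⇒ V=3.4632 continue
k=0: (k=0,j=0): S=73.0700, K−S=0.0000, hold=8.0800 ⇒ V=8.0800 continue

price = 8.0800
tree:
8.0800
12.5979 3.4632
19.0273 6.0699 0.7532
27.5156 10.5011 1.4702 0.0000
35.1047 17.8677 2.8700 0.0000 0.0000
41.0744 27.5156 5.6025 0.0000 0.0000 0.0000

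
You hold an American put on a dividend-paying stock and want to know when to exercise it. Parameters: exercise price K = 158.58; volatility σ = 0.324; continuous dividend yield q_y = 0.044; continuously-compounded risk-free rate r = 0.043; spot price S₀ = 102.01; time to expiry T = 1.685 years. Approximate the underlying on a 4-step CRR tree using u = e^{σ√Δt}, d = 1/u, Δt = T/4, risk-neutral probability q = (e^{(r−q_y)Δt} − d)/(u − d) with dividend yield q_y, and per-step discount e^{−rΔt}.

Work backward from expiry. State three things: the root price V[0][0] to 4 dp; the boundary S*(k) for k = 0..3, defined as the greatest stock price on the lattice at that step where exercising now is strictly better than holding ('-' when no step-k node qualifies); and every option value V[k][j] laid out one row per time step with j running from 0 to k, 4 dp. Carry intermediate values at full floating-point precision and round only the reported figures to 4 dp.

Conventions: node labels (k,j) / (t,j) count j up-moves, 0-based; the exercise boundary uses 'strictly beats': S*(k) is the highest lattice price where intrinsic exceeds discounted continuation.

params: Δt=0.42125 u=1.23403 d=0.81035 q=0.44663 e^(-rΔt)=0.98205
t_4 payoffs: 114.5920 91.5933 56.5700 3.2352 0.0000
t_3: node(3,0) S=54.2827 payoff=104.2973 vs cont=102.4475 → 104.2973 [stop]  node(3,1) S=82.6639 payoff=75.9161 vs cont=74.5876 → 75.9161 [stop]  node(3,2) S=125.8838 payoff=32.6962 vs cont=32.1614 → 32.6962 [stop]  node(3,3) S=191.7007 payoff=0.0000 vs cont=1.7581 → 1.7581 [wait]  ⇒ S*(3)=125.8838
t_2: node(2,0) S=66.9867 payoff=91.5933 vs cont=89.9768 → 91.5933 [stop]  node(2,1) S=102.0100 payoff=56.5700 vs cont=55.5967 → 56.5700 [stop]  node(2,2) S=155.3448 payoff=3.2352 vs cont=18.5396 → 18.5396 [wait]  ⇒ S*(2)=102.0100
t_1: node(1,0) S=82.6639 payoff=75.9161 vs cont=74.5876 → 75.9161 [stop]  node(1,1) S=125.8838 payoff=32.6962 vs cont=38.8740 → 38.8740 [wait]  ⇒ S*(1)=82.6639
t_0: node(0,0) S=102.0100 payoff=56.5700 vs cont=58.3064 → 58.3064 [wait]  ⇒ S*(0)=-

price = 58.3064
boundary = - 82.6639 102.0100 125.8838
tree:
58.3064
75.9161 38.8740
91.5933 56.5700 18.5396
104.2973 75.9161 32.6962 1.7581
114.5920 91.5933 56.5700 3.2352 0.0000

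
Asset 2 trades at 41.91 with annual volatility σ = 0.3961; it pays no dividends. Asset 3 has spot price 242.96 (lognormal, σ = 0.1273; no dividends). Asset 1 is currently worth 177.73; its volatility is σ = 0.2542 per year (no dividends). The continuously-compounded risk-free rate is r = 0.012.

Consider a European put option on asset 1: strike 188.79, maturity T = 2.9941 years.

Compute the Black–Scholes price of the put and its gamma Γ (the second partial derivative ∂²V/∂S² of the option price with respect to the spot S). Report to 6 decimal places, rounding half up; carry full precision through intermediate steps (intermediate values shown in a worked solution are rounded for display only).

price = 33.566781
Γ = 0.005035

σ√T = 0.2542·√2.9941 = 0.439854
d₁ = (ln(S/K) + (r+σ²/2)T) / (σ√T) = (ln(177.73/188.79) + (0.012+0.2542²/2)·2.9941) / 0.439854 = (-0.060370 + 0.132665) / 0.439854 = 0.164362
d₂ = d₁ − σ√T = 0.164362 − 0.439854 = -0.275492
e^{−rT} = 0.964709
N(−d₁) = 0.434723,  N(−d₂) = 0.608531
Put price V = K·e^{−rT}·N(−d₂) − S·N(−d₁) = 110.830117 − 77.263336 = 33.566781
φ(d₁) = (1/√(2π))·e^{−d₁²/2} = 0.393590
Γ = φ(d₁) / (S·σ·√T) = 0.005035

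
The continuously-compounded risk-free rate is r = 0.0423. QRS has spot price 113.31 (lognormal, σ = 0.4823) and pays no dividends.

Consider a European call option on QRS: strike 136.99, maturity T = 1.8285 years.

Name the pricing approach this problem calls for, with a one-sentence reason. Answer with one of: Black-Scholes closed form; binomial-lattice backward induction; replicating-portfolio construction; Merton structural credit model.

Key observation: a European claim on QRS (strike 136.99) — a lognormal (GBM) underlying with constant rate and volatility — has an exact closed-form value; no lattice or capital structure is involved.

framework: Black-Scholes closed form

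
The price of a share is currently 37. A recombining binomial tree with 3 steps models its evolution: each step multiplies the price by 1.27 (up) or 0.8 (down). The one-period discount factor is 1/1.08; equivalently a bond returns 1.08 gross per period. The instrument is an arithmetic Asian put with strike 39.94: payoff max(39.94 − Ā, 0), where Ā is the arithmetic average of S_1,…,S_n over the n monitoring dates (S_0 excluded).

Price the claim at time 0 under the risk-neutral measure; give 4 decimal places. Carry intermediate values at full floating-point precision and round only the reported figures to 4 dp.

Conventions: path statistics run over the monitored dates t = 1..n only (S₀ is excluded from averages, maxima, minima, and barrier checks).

Under the martingale measure an up-move has probability p* = 0.5957; value the claim as the probability-weighted average of per-path payoffs, discounted 3 periods at R = 1.08.
Enumerate all 2^3 = 8 price paths (U = up ×1.27, D = down ×0.8); each path with k up-moves has probability p*^k·(1−p*)^(3−k).
DDD: Ā=24.0747, payoff=15.8653, prob=0.066064
UDD: Ā=38.2185, payoff=1.7215, prob=0.097358
DUD: Ā=32.4219, payoff=7.5181, prob=0.097358
UUD: Ā=51.4697, payoff=0.0000, prob=0.143475
DDU: Ā=27.7845, payoff=12.1555, prob=0.097358
UDU: Ā=44.1079, payoff=0.0000, prob=0.143475
DUU: Ā=38.3113, payoff=1.6287, prob=0.143475
UUU: Ā=60.8192, payoff=0.0000, prob=0.211437
Price = Σ prob·payoff / R^3 = 3.364795 / 1.259712 = 2.6711

price = 2.6711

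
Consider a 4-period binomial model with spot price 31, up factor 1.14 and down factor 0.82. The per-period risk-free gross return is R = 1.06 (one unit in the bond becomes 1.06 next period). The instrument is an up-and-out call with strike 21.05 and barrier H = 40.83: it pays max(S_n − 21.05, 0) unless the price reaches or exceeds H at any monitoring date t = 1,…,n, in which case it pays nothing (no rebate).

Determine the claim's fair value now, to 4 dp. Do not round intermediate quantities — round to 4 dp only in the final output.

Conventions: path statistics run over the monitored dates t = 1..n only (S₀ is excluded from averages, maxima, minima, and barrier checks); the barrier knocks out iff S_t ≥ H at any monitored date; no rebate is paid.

price = 5.1721

Set p* = 0.7500 (from d < R < u); the path-dependent value is the discounted p*-expectation over all price paths.
Enumerate all 2^4 = 16 price paths (U = up ×1.14, D = down ×0.82); each path with k up-moves has probability p*^k·(1−p*)^(4−k).
DDDD: M=25.4200, payoff=0.0000, prob=0.003906
UDDD: M=35.3400, payoff=0.0000, prob=0.011719
DUDD: M=28.9788, payoff=0.0000, prob=0.011719
UUDD: M=40.2876, payoff=6.0394, prob=0.035156
DDUD: M=25.4200, payoff=0.0000, prob=0.011719
UDUD: M=35.3400, payoff=6.0394, prob=0.035156
DUUD: M=33.0358, payoff=6.0394, prob=0.035156
UUUD: M=45.9279, payoff=0.0000, prob=0.105469
DDDU: M=25.4200, payoff=0.0000, prob=0.011719
UDDU: M=35.3400, payoff=6.0394, prob=0.035156
DUDU: M=28.9788, payoff=6.0394, prob=0.035156
UUDU: M=40.2876, payoff=16.6108, prob=0.105469
DDUU: M=27.0894, payoff=6.0394, prob=0.035156
UDUU: M=37.6608, payoff=16.6108, prob=0.105469
DUUU: M=37.6608, payoff=16.6108, prob=0.105469
UUUU: M=52.3578, payoff=0.0000, prob=0.316406
Price = Σ prob·payoff / R^4 = 6.529708 / 1.262477 = 5.1721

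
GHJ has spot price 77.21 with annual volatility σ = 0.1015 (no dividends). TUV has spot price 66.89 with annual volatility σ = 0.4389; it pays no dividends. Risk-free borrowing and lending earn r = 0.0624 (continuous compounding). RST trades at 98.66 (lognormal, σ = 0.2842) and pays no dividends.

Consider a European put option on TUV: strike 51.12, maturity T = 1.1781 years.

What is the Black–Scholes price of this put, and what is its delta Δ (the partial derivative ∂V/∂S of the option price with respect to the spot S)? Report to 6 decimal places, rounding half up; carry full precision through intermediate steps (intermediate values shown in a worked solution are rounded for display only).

price = 3.656849
Δ = -0.169305

σ√T = 0.4389·√1.1781 = 0.476383
d₁ = (ln(S/K) + (r+σ²/2)T) / (σ√T) = (ln(66.89/51.12) + (0.0624+0.4389²/2)·1.1781) / 0.476383 = (0.268874 + 0.186984) / 0.476383 = 0.956913
d₂ = d₁ − σ√T = 0.956913 − 0.476383 = 0.480530
e^{−rT} = 0.929124
N(−d₁) = 0.169305,  N(−d₂) = 0.315425
Put price V = K·e^{−rT}·N(−d₂) − S·N(−d₁) = 14.981693 − 11.324844 = 3.656849
Δ = −N(−d₁) = -0.169305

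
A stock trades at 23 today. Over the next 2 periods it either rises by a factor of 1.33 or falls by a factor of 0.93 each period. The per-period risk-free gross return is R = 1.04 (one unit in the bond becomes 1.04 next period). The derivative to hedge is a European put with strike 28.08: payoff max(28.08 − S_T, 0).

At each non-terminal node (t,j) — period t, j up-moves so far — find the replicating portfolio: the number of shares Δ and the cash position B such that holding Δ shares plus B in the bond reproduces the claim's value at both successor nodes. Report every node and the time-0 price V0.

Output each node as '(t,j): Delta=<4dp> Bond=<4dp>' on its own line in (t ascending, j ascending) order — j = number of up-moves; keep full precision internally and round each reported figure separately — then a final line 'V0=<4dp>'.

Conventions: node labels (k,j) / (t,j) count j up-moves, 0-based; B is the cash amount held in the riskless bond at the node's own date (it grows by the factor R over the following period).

(0,0): Delta=-0.6204 Bond=18.2475
(1,0): Delta=-0.9569 Bond=26.1757
(1,1): Delta=0.0000 Bond=0.0000
V0=3.9788

Arbitrage-free pricing uses the up-move probability p* = (R−d)/(u−d) = 0.2750, discounting each step at R = 1.04.
Payoffs at expiry: V(2,0)=8.1873, V(2,1)=0.0000, V(2,2)=0.0000
Node (1,0) S=21.3900: V=(p*·0.0000+(1−p*)·8.1873)/1.04=5.7075; Δ=(0.0000−8.1873)/(28.4487−19.8927)=-0.9569; B=V−Δ·S=26.1757
Node (1,1) S=30.5900: V=(p*·0.0000+(1−p*)·0.0000)/1.04=0.0000; Δ=(0.0000−0.0000)/(40.6847−28.4487)=0.0000; B=V−Δ·S=0.0000
Node (0,0) S=23.0000: V=(p*·0.0000+(1−p*)·5.7075)/1.04=3.9788; Δ=(0.0000−5.7075)/(30.5900−21.3900)=-0.6204; B=V−Δ·S=18.2475
Sanity check at the root: Δ(0,0)·S0 + B(0,0) reproduces V0 = 3.9788.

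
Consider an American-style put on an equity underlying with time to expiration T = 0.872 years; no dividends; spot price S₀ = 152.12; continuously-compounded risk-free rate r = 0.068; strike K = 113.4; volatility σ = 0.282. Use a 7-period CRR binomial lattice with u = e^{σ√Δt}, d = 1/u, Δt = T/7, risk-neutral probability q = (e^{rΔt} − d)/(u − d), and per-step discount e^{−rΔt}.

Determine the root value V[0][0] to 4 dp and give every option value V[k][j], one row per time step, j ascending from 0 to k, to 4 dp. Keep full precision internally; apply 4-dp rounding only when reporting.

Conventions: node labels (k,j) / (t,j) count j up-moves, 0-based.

params: Δt=0.12457 u=1.10465 d=0.90526 q=0.51780 e^(-rΔt)=0.99156
t_7 payoffs: 37.6110 20.9179 0.5481 0.0000 0.0000 0.0000 0.0000 0.0000
k=6: node(6,0) S=83.7205 payoff=29.6795 vs cont=28.7230 → 29.6795 [stop]  node(6,1) S=102.1606 payoff=11.2394 vs cont=10.2829 → 11.2394 [stop]  node(6,2) S=124.6622 payoff=0.0000 vs cont=0.2620 → 0.2620 [wait]  node(6,3) S=152.1200 payoff=0.0000 vs cont=0.0000 → 0.0000 [wait]  node(6,4) S=185.6256 payoff=0.0000 vs cont=0.0000 → 0.0000 [wait]  node(6,5) S=226.5110 payoff=0.0000 vs cont=0.0000 → 0.0000 [wait]  node(6,6) S=276.4018 payoff=0.0000 vs cont=0.0000 → 0.0000 [wait]
k=5: node(5,0) S=92.4821 payoff=20.9179 vs cont=19.9614 → 20.9179 [stop]  node(5,1) S=112.8519 payoff=0.5481 vs cont=5.5085 → 5.5085 [wait]  node(5,2) S=137.7084 payoff=0.0000 vs cont=0.1253 → 0.1253 [wait]  node(5,3) S=168.0398 payoff=0.0000 vs cont=0.0000 → 0.0000 [wait]  node(5,4) S=205.0518 payoff=0.0000 vs cont=0.0000 → 0.0000 [wait]  node(5,5) S=250.2160 payoff=0.0000 vs cont=0.0000 → 0.0000 [wait]
k=4: node(4,0) S=102.1606 payoff=11.2394 vs cont=12.8297 → 12.8297 [wait]  node(4,1) S=124.6622 payoff=0.0000 vs cont=2.6981 → 2.6981 [wait]  node(4,2) S=152.1200 payoff=0.0000 vs cont=0.0599 → 0.0599 [wait]  node(4,3) S=185.6256 payoff=0.0000 vs cont=0.0000 → 0.0000 [wait]  node(4,4) S=226.5110 payoff=0.0000 vs cont=0.0000 → 0.0000 [wait]
k=3: node(3,0) S=112.8519 payoff=0.5481 vs cont=7.5196 → 7.5196 [wait]  node(3,1) S=137.7084 payoff=0.0000 vs cont=1.3208 → 1.3208 [wait]  node(3,2) S=168.0398 payoff=0.0000 vs cont=0.0286 → 0.0286 [wait]  node(3,3) S=205.0518 payoff=0.0000 vs cont=0.0000 → 0.0000 [wait]
k=2: node(2,0) S=124.6622 payoff=0.0000 vs cont=4.2735 → 4.2735 [wait]  node(2,1) S=152.1200 payoff=0.0000 vs cont=0.6462 → 0.6462 [wait]  node(2,2) S=185.6256 payoff=0.0000 vs cont=0.0137 → 0.0137 [wait]
k=1: node(1,0) S=137.7084 payoff=0.0000 vs cont=2.3751 → 2.3751 [wait]  node(1,1) S=168.0398 payoff=0.0000 vs cont=0.3160 → 0.3160 [wait]
k=0: node(0,0) S=152.1200 payoff=0.0000 vs cont=1.2978 → 1.2978 [wait]

price = 1.2978
tree:
1.2978
2.3751 0.3160
4.2735 0.6462 0.0137
7.5196 1.3208 0.0286 0.0000
12.8297 2.6981 0.0599 0.0000 0.0000
20.9179 5.5085 0.1253 0.0000 0.0000 0.0000
29.6795 11.2394 0.2620 0.0000 0.0000 0.0000 0.0000
37.6110 20.9179 0.5481 0.0000 0.0000 0.0000 0.0000 0.0000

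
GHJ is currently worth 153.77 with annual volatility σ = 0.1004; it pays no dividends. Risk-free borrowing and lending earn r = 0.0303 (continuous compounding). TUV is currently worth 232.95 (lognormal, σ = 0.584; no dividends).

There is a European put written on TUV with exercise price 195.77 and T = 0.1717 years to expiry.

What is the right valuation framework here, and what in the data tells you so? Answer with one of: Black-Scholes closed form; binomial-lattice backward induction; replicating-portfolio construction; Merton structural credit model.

Key observation: with TUV following a GBM at constant σ and r, the European put struck at 195.77 prices in closed form — nothing here needs a stepwise model or a balance sheet.

framework: Black-Scholes closed form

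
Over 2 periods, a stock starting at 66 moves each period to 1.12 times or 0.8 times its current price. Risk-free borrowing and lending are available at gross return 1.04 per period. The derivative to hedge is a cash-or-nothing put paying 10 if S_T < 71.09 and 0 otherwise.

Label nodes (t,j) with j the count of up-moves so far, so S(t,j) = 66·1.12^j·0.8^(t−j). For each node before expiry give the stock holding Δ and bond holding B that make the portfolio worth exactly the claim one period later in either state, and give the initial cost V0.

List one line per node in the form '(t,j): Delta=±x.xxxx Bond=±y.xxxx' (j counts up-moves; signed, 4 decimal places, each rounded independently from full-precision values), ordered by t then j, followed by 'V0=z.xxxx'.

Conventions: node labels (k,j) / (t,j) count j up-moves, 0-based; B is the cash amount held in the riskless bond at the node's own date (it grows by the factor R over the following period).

Under the risk-neutral measure, an up-move has probability p* = (R−d)/(u−d) = 0.7500 and values discount at R = 1.04.
At maturity the claim pays: V(2,0)=10.0000, V(2,1)=10.0000, V(2,2)=0.0000
Node (1,0) S=52.8000: V=(p*·10.0000+(1−p*)·10.0000)/1.04=9.6154; Δ=(10.0000−10.0000)/(59.1360−42.2400)=0.0000; B=V−Δ·S=9.6154
Node (1,1) S=73.9200: V=(p*·0.0000+(1−p*)·10.0000)/1.04=2.4038; Δ=(0.0000−10.0000)/(82.7904−59.1360)=-0.4228; B=V−Δ·S=33.6538
Node (0,0) S=66.0000: V=(p*·2.4038+(1−p*)·9.6154)/1.04=4.0449; Δ=(2.4038−9.6154)/(73.9200−52.8000)=-0.3415; B=V−Δ·S=26.5810
As a check, the time-0 holding Δ(0,0)·S0 + B(0,0) comes to 4.0449 — exactly V0.

(0,0): Delta=-0.3415 Bond=26.5810
(1,0): Delta=0.0000 Bond=9.6154
(1,1): Delta=-0.4228 Bond=33.6538
V0=4.0449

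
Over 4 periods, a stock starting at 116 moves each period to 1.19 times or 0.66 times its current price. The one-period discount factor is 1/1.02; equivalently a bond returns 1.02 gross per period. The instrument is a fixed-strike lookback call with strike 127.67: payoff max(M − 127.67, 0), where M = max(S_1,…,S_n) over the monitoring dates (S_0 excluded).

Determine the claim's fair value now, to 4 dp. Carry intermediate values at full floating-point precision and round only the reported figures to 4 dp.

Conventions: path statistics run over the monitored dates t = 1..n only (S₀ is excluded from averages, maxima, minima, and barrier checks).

price = 34.1517

Under the martingale measure an up-move has probability p* = 0.6792; value the claim as the probability-weighted average of per-path payoffs, discounted 4 periods at R = 1.02.
Enumerate all 2^4 = 16 price paths (U = up ×1.19, D = down ×0.66); each path with k up-moves has probability p*^k·(1−p*)^(4−k).
DDDD: M=76.5600, payoff=0.0000, prob=0.010585
UDDD: M=138.0400, payoff=10.3700, prob=0.022415
DUDD: M=91.1064, payoff=0.0000, prob=0.022415
UUDD: M=164.2676, payoff=36.5976, prob=0.047468
DDUD: M=76.5600, payoff=0.0000, prob=0.022415
UDUD: M=138.0400, payoff=10.3700, prob=0.047468
DUUD: M=108.4166, payoff=0.0000, prob=0.047468
UUUD: M=195.4784, payoff=67.8084, prob=0.100520
DDDU: M=76.5600, payoff=0.0000, prob=0.022415
UDDU: M=138.0400, payoff=10.3700, prob=0.047468
DUDU: M=91.1064, payoff=0.0000, prob=0.047468
UUDU: M=164.2676, payoff=36.5976, prob=0.100520
DDUU: M=76.5600, payoff=0.0000, prob=0.047468
UDUU: M=138.0400, payoff=10.3700, prob=0.100520
DUUU: M=129.0158, payoff=1.3458, prob=0.100520
UUUU: M=232.6193, payoff=104.9493, prob=0.212866
Price = Σ prob·payoff / R^4 = 36.966876 / 1.082432 = 34.1517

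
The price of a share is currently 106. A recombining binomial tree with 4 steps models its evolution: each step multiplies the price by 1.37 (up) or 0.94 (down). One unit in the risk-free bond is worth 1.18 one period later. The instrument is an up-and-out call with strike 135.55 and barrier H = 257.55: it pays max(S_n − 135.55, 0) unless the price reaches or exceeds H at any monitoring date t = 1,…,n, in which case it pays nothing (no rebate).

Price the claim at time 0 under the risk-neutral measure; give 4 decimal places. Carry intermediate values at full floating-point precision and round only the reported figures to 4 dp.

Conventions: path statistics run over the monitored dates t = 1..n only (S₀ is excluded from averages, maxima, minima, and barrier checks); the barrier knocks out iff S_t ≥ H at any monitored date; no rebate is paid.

price = 21.9188

No-arbitrage gives p* = (R−d)/(u−d) = 0.5581: enumerate every path, weight its payoff by its p*-probability, and discount by R^4.
Enumerate all 2^4 = 16 price paths (U = up ×1.37, D = down ×0.94); each path with k up-moves has probability p*^k·(1−p*)^(4−k).
DDDD: M=99.6400, payoff=0.0000, prob=0.038119
UDDD: M=145.2200, payoff=0.0000, prob=0.048150
DUDD: M=136.5068, payoff=0.0000, prob=0.048150
UUDD: M=198.9514, payoff=40.2435, prob=0.060821
DDUD: M=128.3164, payoff=0.0000, prob=0.048150
UDUD: M=187.0143, payoff=40.2435, prob=0.060821
DUUD: M=187.0143, payoff=40.2435, prob=0.060821
UUUD: M=272.5634, payoff=0.0000, prob=0.076827
DDDU: M=120.6174, payoff=0.0000, prob=0.048150
UDDU: M=175.7935, payoff=40.2435, prob=0.060821
DUDU: M=175.7935, payoff=40.2435, prob=0.060821
UUDU: M=256.2096, payoff=120.6596, prob=0.076827
DDUU: M=175.7935, payoff=40.2435, prob=0.060821
UDUU: M=256.2096, payoff=120.6596, prob=0.076827
DUUU: M=256.2096, payoff=120.6596, prob=0.076827
UUUU: M=373.4119, payoff=0.0000, prob=0.097045
Price = Σ prob·payoff / R^4 = 42.495686 / 1.938778 = 21.9188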